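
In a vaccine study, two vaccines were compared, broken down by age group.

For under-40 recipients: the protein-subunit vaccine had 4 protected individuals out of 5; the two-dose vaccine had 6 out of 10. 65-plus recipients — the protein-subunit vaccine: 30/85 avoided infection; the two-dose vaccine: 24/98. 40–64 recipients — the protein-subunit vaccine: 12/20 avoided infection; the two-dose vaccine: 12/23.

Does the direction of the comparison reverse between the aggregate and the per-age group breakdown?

Under-40: the protein-subunit vaccine 4/5 = 80.0%, the two-dose vaccine 6/10 = 60.0% → the protein-subunit vaccine
65-plus: the protein-subunit vaccine 30/85 = 35.3%, the two-dose vaccine 24/98 = 24.5% → the protein-subunit vaccine
40–64: the protein-subunit vaccine 12/20 = 60.0%, the two-dose vaccine 12/23 = 52.2% → the protein-subunit vaccine
Overall: the protein-subunit vaccine 46/110 = 41.8%, the two-dose vaccine 42/131 = 32.1% → the protein-subunit vaccine
The protein-subunit vaccine wins overall and in every age group — no reversal.

No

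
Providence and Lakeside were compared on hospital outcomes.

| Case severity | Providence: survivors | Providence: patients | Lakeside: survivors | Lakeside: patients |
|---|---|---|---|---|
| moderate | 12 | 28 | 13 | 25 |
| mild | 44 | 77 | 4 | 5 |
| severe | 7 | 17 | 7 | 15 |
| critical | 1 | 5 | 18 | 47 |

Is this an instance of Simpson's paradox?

Moderate: Providence 12/28 = 42.9%, Lakeside 13/25 = 52.0% → Lakeside
Mild: Providence 44/77 = 57.1%, Lakeside 4/5 = 80.0% → Lakeside
Severe: Providence 7/17 = 41.2%, Lakeside 7/15 = 46.7% → Lakeside
Critical: Providence 1/5 = 20.0%, Lakeside 18/47 = 38.3% → Lakeside
Overall: Providence 64/127 = 50.4%, Lakeside 42/92 = 45.7% → Providence
Lakeside wins each case group but Providence wins overall — the comparison reverses. Lakeside's patients skew toward critical, which has a lower base rate.

Yes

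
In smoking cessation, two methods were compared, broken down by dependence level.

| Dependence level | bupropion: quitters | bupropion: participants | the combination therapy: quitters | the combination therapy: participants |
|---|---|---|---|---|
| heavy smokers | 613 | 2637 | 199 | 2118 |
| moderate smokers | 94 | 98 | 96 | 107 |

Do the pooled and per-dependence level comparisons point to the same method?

Yes

Heavy smokers: bupropion 613/2637 = 23.2%, the combination therapy 199/2118 = 9.4% → bupropion
Moderate smokers: bupropion 94/98 = 95.9%, the combination therapy 96/107 = 89.7% → bupropion
Overall: bupropion 707/2735 = 25.9%, the combination therapy 295/2225 = 13.3% → bupropion
Bupropion wins overall and in every dependence group — no reversal.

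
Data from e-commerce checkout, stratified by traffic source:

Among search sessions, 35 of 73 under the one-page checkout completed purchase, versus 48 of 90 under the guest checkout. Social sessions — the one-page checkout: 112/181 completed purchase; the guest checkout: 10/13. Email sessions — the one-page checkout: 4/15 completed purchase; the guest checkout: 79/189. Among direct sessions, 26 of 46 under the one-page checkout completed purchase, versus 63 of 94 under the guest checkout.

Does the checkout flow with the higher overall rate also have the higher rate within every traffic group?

No

Search: the one-page checkout 35/73 = 47.9%, the guest checkout 48/90 = 53.3% → the guest checkout
Social: the one-page checkout 112/181 = 61.9%, the guest checkout 10/13 = 76.9% → the guest checkout
Email: the one-page checkout 4/15 = 26.7%, the guest checkout 79/189 = 41.8% → the guest checkout
Direct: the one-page checkout 26/46 = 56.5%, the guest checkout 63/94 = 67.0% → the guest checkout
Overall: the one-page checkout 177/315 = 56.2%, the guest checkout 200/386 = 51.8% → the one-page checkout
The guest checkout wins each traffic group but the one-page checkout wins overall — the comparison reverses. The guest checkout's sessions skew toward email, which has a lower base rate.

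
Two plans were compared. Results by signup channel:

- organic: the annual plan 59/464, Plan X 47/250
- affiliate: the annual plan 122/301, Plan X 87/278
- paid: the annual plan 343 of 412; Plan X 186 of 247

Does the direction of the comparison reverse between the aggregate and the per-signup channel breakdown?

Organic: the annual plan 59/464 = 12.7%, Plan X 47/250 = 18.8% → Plan X
Affiliate: the annual plan 122/301 = 40.5%, Plan X 87/278 = 31.3% → the annual plan
Paid: the annual plan 343/412 = 83.3%, Plan X 186/247 = 75.3% → the annual plan
Overall: the annual plan 524/1177 = 44.5%, Plan X 320/775 = 41.3% → the annual plan
Neither sweeps: the annual plan wins 2 of 3 groups, Plan X wins 1. The annual plan wins overall but not every group — no Simpson reversal.

No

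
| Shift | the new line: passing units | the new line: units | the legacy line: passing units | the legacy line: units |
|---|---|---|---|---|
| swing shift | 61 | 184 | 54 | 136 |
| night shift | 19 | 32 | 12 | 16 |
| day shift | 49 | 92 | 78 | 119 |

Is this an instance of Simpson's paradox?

Swing shift: the new line 61/184 = 33.2%, the legacy line 54/136 = 39.7% → the legacy line
Night shift: the new line 19/32 = 59.4%, the legacy line 12/16 = 75.0% → the legacy line
Day shift: the new line 49/92 = 53.3%, the legacy line 78/119 = 65.5% → the legacy line
Overall: the new line 129/308 = 41.9%, the legacy line 144/271 = 53.1% → the legacy line
The legacy line wins overall and in every shift group — no reversal.

No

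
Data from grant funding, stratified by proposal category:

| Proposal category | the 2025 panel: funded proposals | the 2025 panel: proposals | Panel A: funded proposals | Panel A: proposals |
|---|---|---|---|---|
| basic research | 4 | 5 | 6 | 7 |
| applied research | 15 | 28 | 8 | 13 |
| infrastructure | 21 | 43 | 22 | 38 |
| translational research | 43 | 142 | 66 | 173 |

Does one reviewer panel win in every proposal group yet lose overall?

No

Basic research: the 2025 panel 4/5 = 80.0%, Panel A 6/7 = 85.7% → Panel A
Applied research: the 2025 panel 15/28 = 53.6%, Panel A 8/13 = 61.5% → Panel A
Infrastructure: the 2025 panel 21/43 = 48.8%, Panel A 22/38 = 57.9% → Panel A
Translational research: the 2025 panel 43/142 = 30.3%, Panel A 66/173 = 38.2% → Panel A
Overall: the 2025 panel 83/218 = 38.1%, Panel A 102/231 = 44.2% → Panel A
Panel A wins overall and in every proposal group — no reversal.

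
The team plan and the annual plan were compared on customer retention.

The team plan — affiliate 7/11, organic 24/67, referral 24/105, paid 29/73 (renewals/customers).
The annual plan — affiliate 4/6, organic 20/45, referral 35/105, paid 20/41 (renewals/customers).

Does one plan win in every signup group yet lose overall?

No

Affiliate: the team plan 7/11 = 63.6%, the annual plan 4/6 = 66.7% → the annual plan
Organic: the team plan 24/67 = 35.8%, the annual plan 20/45 = 44.4% → the annual plan
Referral: the team plan 24/105 = 22.9%, the annual plan 35/105 = 33.3% → the annual plan
Paid: the team plan 29/73 = 39.7%, the annual plan 20/41 = 48.8% → the annual plan
Overall: the team plan 84/256 = 32.8%, the annual plan 79/197 = 40.1% → the annual plan
The annual plan wins overall and in every signup group — no reversal.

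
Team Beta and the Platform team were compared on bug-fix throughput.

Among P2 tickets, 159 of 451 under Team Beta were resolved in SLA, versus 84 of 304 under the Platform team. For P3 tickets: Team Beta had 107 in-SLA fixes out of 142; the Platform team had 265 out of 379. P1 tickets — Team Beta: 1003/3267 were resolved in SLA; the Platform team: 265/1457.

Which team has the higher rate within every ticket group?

P2: Team Beta 159/451 = 35.3%, the Platform team 84/304 = 27.6% → Team Beta
P3: Team Beta 107/142 = 75.4%, the Platform team 265/379 = 69.9% → Team Beta
P1: Team Beta 1003/3267 = 30.7%, the Platform team 265/1457 = 18.2% → Team Beta
Team Beta has the higher rate in all 3 groups.

Team Beta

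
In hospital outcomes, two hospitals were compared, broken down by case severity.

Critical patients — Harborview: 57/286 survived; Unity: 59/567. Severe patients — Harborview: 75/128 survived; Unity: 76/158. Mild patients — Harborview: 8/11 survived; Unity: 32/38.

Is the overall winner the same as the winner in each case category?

No

Critical: Harborview 57/286 = 19.9%, Unity 59/567 = 10.4% → Harborview
Severe: Harborview 75/128 = 58.6%, Unity 76/158 = 48.1% → Harborview
Mild: Harborview 8/11 = 72.7%, Unity 32/38 = 84.2% → Unity
Overall: Harborview 140/425 = 32.9%, Unity 167/763 = 21.9% → Harborview
Neither sweeps: Harborview wins 2 of 3 groups, Unity wins 1. Harborview wins overall but not every group — no Simpson reversal.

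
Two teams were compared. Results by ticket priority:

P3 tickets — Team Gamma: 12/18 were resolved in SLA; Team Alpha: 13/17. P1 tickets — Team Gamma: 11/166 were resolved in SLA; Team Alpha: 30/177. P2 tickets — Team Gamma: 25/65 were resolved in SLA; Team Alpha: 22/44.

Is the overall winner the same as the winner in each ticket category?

Yes

P3: Team Gamma 12/18 = 66.7%, Team Alpha 13/17 = 76.5% → Team Alpha
P1: Team Gamma 11/166 = 6.6%, Team Alpha 30/177 = 16.9% → Team Alpha
P2: Team Gamma 25/65 = 38.5%, Team Alpha 22/44 = 50.0% → Team Alpha
Overall: Team Gamma 48/249 = 19.3%, Team Alpha 65/238 = 27.3% → Team Alpha
Team Alpha wins overall and in every ticket group — no reversal.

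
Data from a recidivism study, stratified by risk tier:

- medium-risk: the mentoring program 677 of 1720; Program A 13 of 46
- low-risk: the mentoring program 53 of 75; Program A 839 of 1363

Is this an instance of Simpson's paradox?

Yes

Medium-risk: the mentoring program 677/1720 = 39.4%, Program A 13/46 = 28.3% → the mentoring program
Low-risk: the mentoring program 53/75 = 70.7%, Program A 839/1363 = 61.6% → the mentoring program
Overall: the mentoring program 730/1795 = 40.7%, Program A 852/1409 = 60.5% → Program A
The mentoring program wins each risk group but Program A wins overall — the comparison reverses. The mentoring program's participants skew toward medium-risk, which has a lower base rate.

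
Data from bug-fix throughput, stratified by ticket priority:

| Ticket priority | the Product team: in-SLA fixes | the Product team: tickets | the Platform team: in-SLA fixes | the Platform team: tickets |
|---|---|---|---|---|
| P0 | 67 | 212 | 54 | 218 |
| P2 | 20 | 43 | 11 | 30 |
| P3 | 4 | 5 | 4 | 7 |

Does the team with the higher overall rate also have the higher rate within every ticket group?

Yes

P0: the Product team 67/212 = 31.6%, the Platform team 54/218 = 24.8% → the Product team
P2: the Product team 20/43 = 46.5%, the Platform team 11/30 = 36.7% → the Product team
P3: the Product team 4/5 = 80.0%, the Platform team 4/7 = 57.1% → the Product team
Overall: the Product team 91/260 = 35.0%, the Platform team 69/255 = 27.1% → the Product team
The Product team wins overall and in every ticket group — no reversal.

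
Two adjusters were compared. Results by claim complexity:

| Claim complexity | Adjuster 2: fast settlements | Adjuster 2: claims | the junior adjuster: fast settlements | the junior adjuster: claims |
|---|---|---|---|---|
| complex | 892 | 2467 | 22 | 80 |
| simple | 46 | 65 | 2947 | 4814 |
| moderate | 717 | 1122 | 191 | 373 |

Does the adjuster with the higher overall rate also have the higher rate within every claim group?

No

Complex: Adjuster 2 892/2467 = 36.2%, the junior adjuster 22/80 = 27.5% → Adjuster 2
Simple: Adjuster 2 46/65 = 70.8%, the junior adjuster 2947/4814 = 61.2% → Adjuster 2
Moderate: Adjuster 2 717/1122 = 63.9%, the junior adjuster 191/373 = 51.2% → Adjuster 2
Overall: Adjuster 2 1655/3654 = 45.3%, the junior adjuster 3160/5267 = 60.0% → the junior adjuster
Adjuster 2 wins each claim group but the junior adjuster wins overall — the comparison reverses. Adjuster 2's claims skew toward complex, which has a lower base rate.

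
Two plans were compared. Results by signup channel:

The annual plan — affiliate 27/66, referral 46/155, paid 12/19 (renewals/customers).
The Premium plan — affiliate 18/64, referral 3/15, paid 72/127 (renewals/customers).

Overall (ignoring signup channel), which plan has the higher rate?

the Premium plan

Affiliate: the annual plan 27/66 = 40.9%, the Premium plan 18/64 = 28.1% → the annual plan
Referral: the annual plan 46/155 = 29.7%, the Premium plan 3/15 = 20.0% → the annual plan
Paid: the annual plan 12/19 = 63.2%, the Premium plan 72/127 = 56.7% → the annual plan
Overall: the annual plan 85/240 = 35.4%, the Premium plan 93/206 = 45.1% → the Premium plan
(The annual plan wins every signup group but the Premium plan wins overall — the annual plan's customers skew toward the low-rate referral group.)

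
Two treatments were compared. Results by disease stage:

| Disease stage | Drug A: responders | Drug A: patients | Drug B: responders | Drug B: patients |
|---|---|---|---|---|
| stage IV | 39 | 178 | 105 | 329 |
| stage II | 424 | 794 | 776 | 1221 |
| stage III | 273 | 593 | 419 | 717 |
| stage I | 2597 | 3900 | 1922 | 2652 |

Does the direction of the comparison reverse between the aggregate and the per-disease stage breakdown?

Stage IV: Drug A 39/178 = 21.9%, Drug B 105/329 = 31.9% → Drug B
Stage II: Drug A 424/794 = 53.4%, Drug B 776/1221 = 63.6% → Drug B
Stage III: Drug A 273/593 = 46.0%, Drug B 419/717 = 58.4% → Drug B
Stage I: Drug A 2597/3900 = 66.6%, Drug B 1922/2652 = 72.5% → Drug B
Overall: Drug A 3333/5465 = 61.0%, Drug B 3222/4919 = 65.5% → Drug B
Drug B wins overall and in every disease group — no reversal.

No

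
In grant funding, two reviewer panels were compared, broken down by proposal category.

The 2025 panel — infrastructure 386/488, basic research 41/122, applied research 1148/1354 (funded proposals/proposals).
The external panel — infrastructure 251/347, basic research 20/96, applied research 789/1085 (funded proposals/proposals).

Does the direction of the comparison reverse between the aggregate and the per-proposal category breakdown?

Infrastructure: the 2025 panel 386/488 = 79.1%, the external panel 251/347 = 72.3% → the 2025 panel
Basic research: the 2025 panel 41/122 = 33.6%, the external panel 20/96 = 20.8% → the 2025 panel
Applied research: the 2025 panel 1148/1354 = 84.8%, the external panel 789/1085 = 72.7% → the 2025 panel
Overall: the 2025 panel 1575/1964 = 80.2%, the external panel 1060/1528 = 69.4% → the 2025 panel
The 2025 panel wins overall and in every proposal group — no reversal.

No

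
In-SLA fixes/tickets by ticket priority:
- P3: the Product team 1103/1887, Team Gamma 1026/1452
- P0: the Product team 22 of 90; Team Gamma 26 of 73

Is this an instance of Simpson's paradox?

P3: the Product team 1103/1887 = 58.5%, Team Gamma 1026/1452 = 70.7% → Team Gamma
P0: the Product team 22/90 = 24.4%, Team Gamma 26/73 = 35.6% → Team Gamma
Overall: the Product team 1125/1977 = 56.9%, Team Gamma 1052/1525 = 69.0% → Team Gamma
Team Gamma wins overall and in every ticket group — no reversal.

No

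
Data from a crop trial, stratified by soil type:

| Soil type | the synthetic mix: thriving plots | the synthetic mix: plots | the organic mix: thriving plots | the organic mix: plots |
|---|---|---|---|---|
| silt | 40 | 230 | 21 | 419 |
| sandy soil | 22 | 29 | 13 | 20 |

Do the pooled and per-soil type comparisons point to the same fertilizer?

Silt: the synthetic mix 40/230 = 17.4%, the organic mix 21/419 = 5.0% → the synthetic mix
Sandy soil: the synthetic mix 22/29 = 75.9%, the organic mix 13/20 = 65.0% → the synthetic mix
Overall: the synthetic mix 62/259 = 23.9%, the organic mix 34/439 = 7.7% → the synthetic mix
The synthetic mix wins overall and in every soil group — no reversal.

Yes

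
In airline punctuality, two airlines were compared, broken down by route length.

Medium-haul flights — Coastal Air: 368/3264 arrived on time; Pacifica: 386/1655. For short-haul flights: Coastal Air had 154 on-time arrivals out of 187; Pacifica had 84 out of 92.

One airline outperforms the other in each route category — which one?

Pacifica

Medium-haul: Coastal Air 368/3264 = 11.3%, Pacifica 386/1655 = 23.3% → Pacifica
Short-haul: Coastal Air 154/187 = 82.4%, Pacifica 84/92 = 91.3% → Pacifica
Pacifica has the higher rate in both groups.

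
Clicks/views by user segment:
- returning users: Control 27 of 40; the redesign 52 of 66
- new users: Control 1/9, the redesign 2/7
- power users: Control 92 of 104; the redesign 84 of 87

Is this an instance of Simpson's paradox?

No

Returning users: Control 27/40 = 67.5%, the redesign 52/66 = 78.8% → the redesign
New users: Control 1/9 = 11.1%, the redesign 2/7 = 28.6% → the redesign
Power users: Control 92/104 = 88.5%, the redesign 84/87 = 96.6% → the redesign
Overall: Control 120/153 = 78.4%, the redesign 138/160 = 86.2% → the redesign
The redesign wins overall and in every user group — no reversal.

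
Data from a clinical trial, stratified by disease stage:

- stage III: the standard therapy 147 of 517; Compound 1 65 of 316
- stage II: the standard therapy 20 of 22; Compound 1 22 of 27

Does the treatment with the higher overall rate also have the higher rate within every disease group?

Stage III: the standard therapy 147/517 = 28.4%, Compound 1 65/316 = 20.6% → the standard therapy
Stage II: the standard therapy 20/22 = 90.9%, Compound 1 22/27 = 81.5% → the standard therapy
Overall: the standard therapy 167/539 = 31.0%, Compound 1 87/343 = 25.4% → the standard therapy
The standard therapy wins overall and in every disease group — no reversal.

Yes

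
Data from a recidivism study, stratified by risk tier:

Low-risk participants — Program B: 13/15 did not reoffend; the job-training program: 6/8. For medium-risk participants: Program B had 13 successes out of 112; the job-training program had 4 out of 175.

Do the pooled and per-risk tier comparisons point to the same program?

Yes

Low-risk: Program B 13/15 = 86.7%, the job-training program 6/8 = 75.0% → Program B
Medium-risk: Program B 13/112 = 11.6%, the job-training program 4/175 = 2.3% → Program B
Overall: Program B 26/127 = 20.5%, the job-training program 10/183 = 5.5% → Program B
Program B wins overall and in every risk group — no reversal.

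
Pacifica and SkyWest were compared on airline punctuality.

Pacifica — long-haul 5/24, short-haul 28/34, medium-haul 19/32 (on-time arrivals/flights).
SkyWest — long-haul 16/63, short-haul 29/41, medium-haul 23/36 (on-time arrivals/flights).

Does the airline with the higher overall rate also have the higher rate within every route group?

No

Long-haul: Pacifica 5/24 = 20.8%, SkyWest 16/63 = 25.4% → SkyWest
Short-haul: Pacifica 28/34 = 82.4%, SkyWest 29/41 = 70.7% → Pacifica
Medium-haul: Pacifica 19/32 = 59.4%, SkyWest 23/36 = 63.9% → SkyWest
Overall: Pacifica 52/90 = 57.8%, SkyWest 68/140 = 48.6% → Pacifica
Neither sweeps: Pacifica wins 1 of 3 groups, SkyWest wins 2. Pacifica wins overall but not every group — no Simpson reversal.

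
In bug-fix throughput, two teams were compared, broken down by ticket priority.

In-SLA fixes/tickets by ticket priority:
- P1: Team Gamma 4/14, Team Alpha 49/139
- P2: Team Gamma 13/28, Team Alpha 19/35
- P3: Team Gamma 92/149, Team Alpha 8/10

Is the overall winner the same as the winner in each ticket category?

P1: Team Gamma 4/14 = 28.6%, Team Alpha 49/139 = 35.3% → Team Alpha
P2: Team Gamma 13/28 = 46.4%, Team Alpha 19/35 = 54.3% → Team Alpha
P3: Team Gamma 92/149 = 61.7%, Team Alpha 8/10 = 80.0% → Team Alpha
Overall: Team Gamma 109/191 = 57.1%, Team Alpha 76/184 = 41.3% → Team Gamma
Team Alpha wins each ticket group but Team Gamma wins overall — the comparison reverses. Team Alpha's tickets skew toward P1, which has a lower base rate.

No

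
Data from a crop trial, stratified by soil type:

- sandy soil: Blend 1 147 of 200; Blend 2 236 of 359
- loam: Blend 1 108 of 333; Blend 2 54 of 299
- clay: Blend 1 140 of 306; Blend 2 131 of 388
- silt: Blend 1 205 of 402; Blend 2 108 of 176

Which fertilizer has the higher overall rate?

Sandy soil: Blend 1 147/200 = 73.5%, Blend 2 236/359 = 65.7% → Blend 1
Loam: Blend 1 108/333 = 32.4%, Blend 2 54/299 = 18.1% → Blend 1
Clay: Blend 1 140/306 = 45.8%, Blend 2 131/388 = 33.8% → Blend 1
Silt: Blend 1 205/402 = 51.0%, Blend 2 108/176 = 61.4% → Blend 2
Overall: Blend 1 600/1241 = 48.3%, Blend 2 529/1222 = 43.3% → Blend 1
(Neither sweeps every soil group, but Blend 1 has the higher pooled rate.)

Blend 1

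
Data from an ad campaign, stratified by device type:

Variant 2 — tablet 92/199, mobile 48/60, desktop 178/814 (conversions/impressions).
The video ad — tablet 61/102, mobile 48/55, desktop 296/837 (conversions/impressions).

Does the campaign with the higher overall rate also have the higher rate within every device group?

Tablet: Variant 2 92/199 = 46.2%, the video ad 61/102 = 59.8% → the video ad
Mobile: Variant 2 48/60 = 80.0%, the video ad 48/55 = 87.3% → the video ad
Desktop: Variant 2 178/814 = 21.9%, the video ad 296/837 = 35.4% → the video ad
Overall: Variant 2 318/1073 = 29.6%, the video ad 405/994 = 40.7% → the video ad
The video ad wins overall and in every device group — no reversal.

Yes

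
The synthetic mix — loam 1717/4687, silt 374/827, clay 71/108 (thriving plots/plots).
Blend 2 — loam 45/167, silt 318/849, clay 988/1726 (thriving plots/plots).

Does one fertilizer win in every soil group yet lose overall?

Loam: the synthetic mix 1717/4687 = 36.6%, Blend 2 45/167 = 26.9% → the synthetic mix
Silt: the synthetic mix 374/827 = 45.2%, Blend 2 318/849 = 37.5% → the synthetic mix
Clay: the synthetic mix 71/108 = 65.7%, Blend 2 988/1726 = 57.2% → the synthetic mix
Overall: the synthetic mix 2162/5622 = 38.5%, Blend 2 1351/2742 = 49.3% → Blend 2
The synthetic mix wins each soil group but Blend 2 wins overall — the comparison reverses. The synthetic mix's plots skew toward loam, which has a lower base rate.

Yes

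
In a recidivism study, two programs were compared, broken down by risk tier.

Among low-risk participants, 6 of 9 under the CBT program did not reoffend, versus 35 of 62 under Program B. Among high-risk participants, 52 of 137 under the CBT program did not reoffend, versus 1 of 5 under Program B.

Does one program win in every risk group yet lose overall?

Yes

Low-risk: the CBT program 6/9 = 66.7%, Program B 35/62 = 56.5% → the CBT program
High-risk: the CBT program 52/137 = 38.0%, Program B 1/5 = 20.0% → the CBT program
Overall: the CBT program 58/146 = 39.7%, Program B 36/67 = 53.7% → Program B
The CBT program wins each risk group but Program B wins overall — the comparison reverses. The CBT program's participants skew toward high-risk, which has a lower base rate.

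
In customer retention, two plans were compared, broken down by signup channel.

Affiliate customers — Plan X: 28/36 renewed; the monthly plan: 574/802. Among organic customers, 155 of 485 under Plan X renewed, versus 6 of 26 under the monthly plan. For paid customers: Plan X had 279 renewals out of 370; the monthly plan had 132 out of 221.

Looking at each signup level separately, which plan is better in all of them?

Affiliate: Plan X 28/36 = 77.8%, the monthly plan 574/802 = 71.6% → Plan X
Organic: Plan X 155/485 = 32.0%, the monthly plan 6/26 = 23.1% → Plan X
Paid: Plan X 279/370 = 75.4%, the monthly plan 132/221 = 59.7% → Plan X
Plan X has the higher rate in all 3 groups.

Plan X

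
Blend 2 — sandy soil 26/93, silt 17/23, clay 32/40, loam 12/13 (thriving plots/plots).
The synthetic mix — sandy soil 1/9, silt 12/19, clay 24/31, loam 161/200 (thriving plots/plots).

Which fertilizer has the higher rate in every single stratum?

Blend 2

Sandy soil: Blend 2 26/93 = 28.0%, the synthetic mix 1/9 = 11.1% → Blend 2
Silt: Blend 2 17/23 = 73.9%, the synthetic mix 12/19 = 63.2% → Blend 2
Clay: Blend 2 32/40 = 80.0%, the synthetic mix 24/31 = 77.4% → Blend 2
Loam: Blend 2 12/13 = 92.3%, the synthetic mix 161/200 = 80.5% → Blend 2
Blend 2 has the higher rate in all 4 groups.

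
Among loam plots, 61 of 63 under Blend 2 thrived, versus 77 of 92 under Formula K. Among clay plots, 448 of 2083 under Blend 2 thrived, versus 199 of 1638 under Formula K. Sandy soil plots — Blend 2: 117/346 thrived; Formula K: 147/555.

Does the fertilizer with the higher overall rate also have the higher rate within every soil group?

Loam: Blend 2 61/63 = 96.8%, Formula K 77/92 = 83.7% → Blend 2
Clay: Blend 2 448/2083 = 21.5%, Formula K 199/1638 = 12.1% → Blend 2
Sandy soil: Blend 2 117/346 = 33.8%, Formula K 147/555 = 26.5% → Blend 2
Overall: Blend 2 626/2492 = 25.1%, Formula K 423/2285 = 18.5% → Blend 2
Blend 2 wins overall and in every soil group — no reversal.

Yes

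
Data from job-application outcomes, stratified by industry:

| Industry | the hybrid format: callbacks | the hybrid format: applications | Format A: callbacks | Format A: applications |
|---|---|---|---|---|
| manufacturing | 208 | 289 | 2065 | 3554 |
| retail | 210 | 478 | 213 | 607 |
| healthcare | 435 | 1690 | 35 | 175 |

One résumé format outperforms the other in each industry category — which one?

the hybrid format

Manufacturing: the hybrid format 208/289 = 72.0%, Format A 2065/3554 = 58.1% → the hybrid format
Retail: the hybrid format 210/478 = 43.9%, Format A 213/607 = 35.1% → the hybrid format
Healthcare: the hybrid format 435/1690 = 25.7%, Format A 35/175 = 20.0% → the hybrid format
The hybrid format has the higher rate in all 3 groups.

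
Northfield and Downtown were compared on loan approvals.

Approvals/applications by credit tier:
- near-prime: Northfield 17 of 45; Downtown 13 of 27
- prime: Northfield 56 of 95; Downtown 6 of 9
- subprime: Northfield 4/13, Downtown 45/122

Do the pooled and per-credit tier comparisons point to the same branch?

No

Near-prime: Northfield 17/45 = 37.8%, Downtown 13/27 = 48.1% → Downtown
Prime: Northfield 56/95 = 58.9%, Downtown 6/9 = 66.7% → Downtown
Subprime: Northfield 4/13 = 30.8%, Downtown 45/122 = 36.9% → Downtown
Overall: Northfield 77/153 = 50.3%, Downtown 64/158 = 40.5% → Northfield
Downtown wins each credit group but Northfield wins overall — the comparison reverses. Downtown's applications skew toward subprime, which has a lower base rate.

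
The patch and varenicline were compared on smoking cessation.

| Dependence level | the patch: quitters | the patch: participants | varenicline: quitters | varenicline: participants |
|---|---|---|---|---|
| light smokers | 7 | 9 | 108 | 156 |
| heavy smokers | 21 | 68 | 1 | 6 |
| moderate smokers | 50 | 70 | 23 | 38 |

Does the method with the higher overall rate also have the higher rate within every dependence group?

No

Light smokers: the patch 7/9 = 77.8%, varenicline 108/156 = 69.2% → the patch
Heavy smokers: the patch 21/68 = 30.9%, varenicline 1/6 = 16.7% → the patch
Moderate smokers: the patch 50/70 = 71.4%, varenicline 23/38 = 60.5% → the patch
Overall: the patch 78/147 = 53.1%, varenicline 132/200 = 66.0% → varenicline
The patch wins each dependence group but varenicline wins overall — the comparison reverses. The patch's participants skew toward heavy smokers, which has a lower base rate.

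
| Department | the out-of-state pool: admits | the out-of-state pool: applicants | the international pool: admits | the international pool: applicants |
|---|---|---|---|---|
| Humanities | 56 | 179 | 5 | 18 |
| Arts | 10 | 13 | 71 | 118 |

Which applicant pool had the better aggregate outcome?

Humanities: the out-of-state pool 56/179 = 31.3%, the international pool 5/18 = 27.8% → the out-of-state pool
Arts: the out-of-state pool 10/13 = 76.9%, the international pool 71/118 = 60.2% → the out-of-state pool
Overall: the out-of-state pool 66/192 = 34.4%, the international pool 76/136 = 55.9% → the international pool
(The out-of-state pool wins every department group but the international pool wins overall — the out-of-state pool's applicants skew toward the low-rate Humanities group.)

the international pool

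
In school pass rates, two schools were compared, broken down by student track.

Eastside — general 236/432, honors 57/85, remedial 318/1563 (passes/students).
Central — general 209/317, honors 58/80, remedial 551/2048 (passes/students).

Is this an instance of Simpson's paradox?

General: Eastside 236/432 = 54.6%, Central 209/317 = 65.9% → Central
Honors: Eastside 57/85 = 67.1%, Central 58/80 = 72.5% → Central
Remedial: Eastside 318/1563 = 20.3%, Central 551/2048 = 26.9% → Central
Overall: Eastside 611/2080 = 29.4%, Central 818/2445 = 33.5% → Central
Central wins overall and in every student group — no reversal.

No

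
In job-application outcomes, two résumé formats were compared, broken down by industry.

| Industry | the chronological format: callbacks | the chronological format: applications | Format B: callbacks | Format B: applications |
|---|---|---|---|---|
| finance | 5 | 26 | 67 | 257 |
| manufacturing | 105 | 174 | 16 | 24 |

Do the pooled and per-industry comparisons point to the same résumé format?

No

Finance: the chronological format 5/26 = 19.2%, Format B 67/257 = 26.1% → Format B
Manufacturing: the chronological format 105/174 = 60.3%, Format B 16/24 = 66.7% → Format B
Overall: the chronological format 110/200 = 55.0%, Format B 83/281 = 29.5% → the chronological format
Format B wins each industry group but the chronological format wins overall — the comparison reverses. Format B's applications skew toward finance, which has a lower base rate.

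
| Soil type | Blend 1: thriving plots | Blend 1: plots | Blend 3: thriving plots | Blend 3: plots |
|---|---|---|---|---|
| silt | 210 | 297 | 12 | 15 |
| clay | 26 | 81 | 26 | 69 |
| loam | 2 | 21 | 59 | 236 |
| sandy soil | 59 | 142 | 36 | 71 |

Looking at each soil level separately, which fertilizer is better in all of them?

Blend 3

Silt: Blend 1 210/297 = 70.7%, Blend 3 12/15 = 80.0% → Blend 3
Clay: Blend 1 26/81 = 32.1%, Blend 3 26/69 = 37.7% → Blend 3
Loam: Blend 1 2/21 = 9.5%, Blend 3 59/236 = 25.0% → Blend 3
Sandy soil: Blend 1 59/142 = 41.5%, Blend 3 36/71 = 50.7% → Blend 3
Blend 3 has the higher rate in all 4 groups.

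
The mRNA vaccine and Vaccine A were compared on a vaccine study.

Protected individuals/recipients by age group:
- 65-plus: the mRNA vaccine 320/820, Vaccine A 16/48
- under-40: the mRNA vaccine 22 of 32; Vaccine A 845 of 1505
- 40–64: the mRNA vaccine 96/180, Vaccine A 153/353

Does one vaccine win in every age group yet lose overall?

Yes

65-plus: the mRNA vaccine 320/820 = 39.0%, Vaccine A 16/48 = 33.3% → the mRNA vaccine
Under-40: the mRNA vaccine 22/32 = 68.8%, Vaccine A 845/1505 = 56.1% → the mRNA vaccine
40–64: the mRNA vaccine 96/180 = 53.3%, Vaccine A 153/353 = 43.3% → the mRNA vaccine
Overall: the mRNA vaccine 438/1032 = 42.4%, Vaccine A 1014/1906 = 53.2% → Vaccine A
The mRNA vaccine wins each age group but Vaccine A wins overall — the comparison reverses. The mRNA vaccine's recipients skew toward 65-plus, which has a lower base rate.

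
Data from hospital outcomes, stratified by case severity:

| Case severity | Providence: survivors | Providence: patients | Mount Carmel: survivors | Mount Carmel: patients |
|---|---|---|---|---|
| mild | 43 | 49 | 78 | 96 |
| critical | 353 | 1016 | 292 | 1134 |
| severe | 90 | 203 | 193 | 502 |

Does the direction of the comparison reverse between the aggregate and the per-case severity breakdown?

No

Mild: Providence 43/49 = 87.8%, Mount Carmel 78/96 = 81.2% → Providence
Critical: Providence 353/1016 = 34.7%, Mount Carmel 292/1134 = 25.7% → Providence
Severe: Providence 90/203 = 44.3%, Mount Carmel 193/502 = 38.4% → Providence
Overall: Providence 486/1268 = 38.3%, Mount Carmel 563/1732 = 32.5% → Providence
Providence wins overall and in every case group — no reversal.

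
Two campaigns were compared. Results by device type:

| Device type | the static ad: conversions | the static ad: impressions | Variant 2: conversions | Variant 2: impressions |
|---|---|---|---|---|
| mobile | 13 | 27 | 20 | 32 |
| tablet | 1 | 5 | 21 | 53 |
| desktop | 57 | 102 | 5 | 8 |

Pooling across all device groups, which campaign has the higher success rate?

Mobile: the static ad 13/27 = 48.1%, Variant 2 20/32 = 62.5% → Variant 2
Tablet: the static ad 1/5 = 20.0%, Variant 2 21/53 = 39.6% → Variant 2
Desktop: the static ad 57/102 = 55.9%, Variant 2 5/8 = 62.5% → Variant 2
Overall: the static ad 71/134 = 53.0%, Variant 2 46/93 = 49.5% → the static ad
(Variant 2 wins every device group but the static ad wins overall — Variant 2's impressions skew toward the low-rate tablet group.)

the static ad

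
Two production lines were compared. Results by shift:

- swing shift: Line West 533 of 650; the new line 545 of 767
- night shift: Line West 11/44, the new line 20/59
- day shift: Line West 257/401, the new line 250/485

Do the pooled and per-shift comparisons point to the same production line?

No

Swing shift: Line West 533/650 = 82.0%, the new line 545/767 = 71.1% → Line West
Night shift: Line West 11/44 = 25.0%, the new line 20/59 = 33.9% → the new line
Day shift: Line West 257/401 = 64.1%, the new line 250/485 = 51.5% → Line West
Overall: Line West 801/1095 = 73.2%, the new line 815/1311 = 62.2% → Line West
Neither sweeps: Line West wins 2 of 3 groups, the new line wins 1. Line West wins overall but not every group — no Simpson reversal.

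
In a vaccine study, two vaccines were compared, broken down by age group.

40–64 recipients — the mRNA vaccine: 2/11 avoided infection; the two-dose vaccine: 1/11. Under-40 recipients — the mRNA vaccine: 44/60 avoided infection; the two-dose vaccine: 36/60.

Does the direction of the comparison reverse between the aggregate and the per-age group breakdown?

No

40–64: the mRNA vaccine 2/11 = 18.2%, the two-dose vaccine 1/11 = 9.1% → the mRNA vaccine
Under-40: the mRNA vaccine 44/60 = 73.3%, the two-dose vaccine 36/60 = 60.0% → the mRNA vaccine
Overall: the mRNA vaccine 46/71 = 64.8%, the two-dose vaccine 37/71 = 52.1% → the mRNA vaccine
The mRNA vaccine wins overall and in every age group — no reversal.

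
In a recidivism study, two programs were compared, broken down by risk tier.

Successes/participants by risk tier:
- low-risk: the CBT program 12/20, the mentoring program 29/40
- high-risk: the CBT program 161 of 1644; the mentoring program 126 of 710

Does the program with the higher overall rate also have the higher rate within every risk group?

Yes

Low-risk: the CBT program 12/20 = 60.0%, the mentoring program 29/40 = 72.5% → the mentoring program
High-risk: the CBT program 161/1644 = 9.8%, the mentoring program 126/710 = 17.7% → the mentoring program
Overall: the CBT program 173/1664 = 10.4%, the mentoring program 155/750 = 20.7% → the mentoring program
The mentoring program wins overall and in every risk group — no reversal.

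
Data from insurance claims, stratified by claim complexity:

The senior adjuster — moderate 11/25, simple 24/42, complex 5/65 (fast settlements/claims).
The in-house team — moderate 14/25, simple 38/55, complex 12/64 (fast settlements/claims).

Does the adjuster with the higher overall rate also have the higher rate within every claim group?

Yes

Moderate: the senior adjuster 11/25 = 44.0%, the in-house team 14/25 = 56.0% → the in-house team
Simple: the senior adjuster 24/42 = 57.1%, the in-house team 38/55 = 69.1% → the in-house team
Complex: the senior adjuster 5/65 = 7.7%, the in-house team 12/64 = 18.8% → the in-house team
Overall: the senior adjuster 40/132 = 30.3%, the in-house team 64/144 = 44.4% → the in-house team
The in-house team wins overall and in every claim group — no reversal.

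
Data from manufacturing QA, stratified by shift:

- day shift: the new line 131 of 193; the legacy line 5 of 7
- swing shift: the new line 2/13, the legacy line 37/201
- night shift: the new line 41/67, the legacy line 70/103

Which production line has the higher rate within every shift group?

the legacy line

Day shift: the new line 131/193 = 67.9%, the legacy line 5/7 = 71.4% → the legacy line
Swing shift: the new line 2/13 = 15.4%, the legacy line 37/201 = 18.4% → the legacy line
Night shift: the new line 41/67 = 61.2%, the legacy line 70/103 = 68.0% → the legacy line
The legacy line has the higher rate in all 3 groups.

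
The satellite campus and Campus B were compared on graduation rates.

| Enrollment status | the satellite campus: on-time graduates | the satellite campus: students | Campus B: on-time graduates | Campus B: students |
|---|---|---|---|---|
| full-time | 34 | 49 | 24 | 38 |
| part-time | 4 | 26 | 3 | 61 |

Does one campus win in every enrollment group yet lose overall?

Full-time: the satellite campus 34/49 = 69.4%, Campus B 24/38 = 63.2% → the satellite campus
Part-time: the satellite campus 4/26 = 15.4%, Campus B 3/61 = 4.9% → the satellite campus
Overall: the satellite campus 38/75 = 50.7%, Campus B 27/99 = 27.3% → the satellite campus
The satellite campus wins overall and in every enrollment group — no reversal.

No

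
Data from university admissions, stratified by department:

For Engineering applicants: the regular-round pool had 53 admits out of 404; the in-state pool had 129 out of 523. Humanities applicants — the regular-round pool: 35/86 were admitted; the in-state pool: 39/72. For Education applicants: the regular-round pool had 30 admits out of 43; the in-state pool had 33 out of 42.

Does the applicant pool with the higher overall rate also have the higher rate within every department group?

Yes

Engineering: the regular-round pool 53/404 = 13.1%, the in-state pool 129/523 = 24.7% → the in-state pool
Humanities: the regular-round pool 35/86 = 40.7%, the in-state pool 39/72 = 54.2% → the in-state pool
Education: the regular-round pool 30/43 = 69.8%, the in-state pool 33/42 = 78.6% → the in-state pool
Overall: the regular-round pool 118/533 = 22.1%, the in-state pool 201/637 = 31.6% → the in-state pool
The in-state pool wins overall and in every department group — no reversal.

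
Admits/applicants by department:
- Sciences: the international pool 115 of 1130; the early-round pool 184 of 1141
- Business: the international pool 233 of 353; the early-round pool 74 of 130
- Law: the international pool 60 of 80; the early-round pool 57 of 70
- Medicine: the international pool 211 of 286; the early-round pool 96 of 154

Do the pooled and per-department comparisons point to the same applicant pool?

No

Sciences: the international pool 115/1130 = 10.2%, the early-round pool 184/1141 = 16.1% → the early-round pool
Business: the international pool 233/353 = 66.0%, the early-round pool 74/130 = 56.9% → the international pool
Law: the international pool 60/80 = 75.0%, the early-round pool 57/70 = 81.4% → the early-round pool
Medicine: the international pool 211/286 = 73.8%, the early-round pool 96/154 = 62.3% → the international pool
Overall: the international pool 619/1849 = 33.5%, the early-round pool 411/1495 = 27.5% → the international pool
Neither sweeps: the international pool wins 2 of 4 groups, the early-round pool wins 2. The international pool wins overall but not every group — no Simpson reversal.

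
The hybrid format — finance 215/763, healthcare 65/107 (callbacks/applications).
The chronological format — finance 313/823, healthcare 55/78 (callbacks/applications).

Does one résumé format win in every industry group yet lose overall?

Finance: the hybrid format 215/763 = 28.2%, the chronological format 313/823 = 38.0% → the chronological format
Healthcare: the hybrid format 65/107 = 60.7%, the chronological format 55/78 = 70.5% → the chronological format
Overall: the hybrid format 280/870 = 32.2%, the chronological format 368/901 = 40.8% → the chronological format
The chronological format wins overall and in every industry group — no reversal.

No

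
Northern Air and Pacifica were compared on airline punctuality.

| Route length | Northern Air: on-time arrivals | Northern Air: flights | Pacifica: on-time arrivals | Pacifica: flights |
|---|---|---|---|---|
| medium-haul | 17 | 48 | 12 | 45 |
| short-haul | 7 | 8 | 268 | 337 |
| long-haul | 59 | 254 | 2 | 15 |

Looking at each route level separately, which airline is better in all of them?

Northern Air

Medium-haul: Northern Air 17/48 = 35.4%, Pacifica 12/45 = 26.7% → Northern Air
Short-haul: Northern Air 7/8 = 87.5%, Pacifica 268/337 = 79.5% → Northern Air
Long-haul: Northern Air 59/254 = 23.2%, Pacifica 2/15 = 13.3% → Northern Air
Northern Air has the higher rate in all 3 groups.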